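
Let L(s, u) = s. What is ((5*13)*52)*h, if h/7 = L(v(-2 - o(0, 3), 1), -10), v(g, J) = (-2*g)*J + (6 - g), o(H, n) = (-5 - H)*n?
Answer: -780780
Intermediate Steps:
o(H, n) = n*(-5 - H)
v(g, J) = 6 - g - 2*J*g (v(g, J) = -2*J*g + (6 - g) = 6 - g - 2*J*g)
h = -231 (h = 7*(6 - (-2 - (-1)*3*(5 + 0)) - 2*1*(-2 - (-1)*3*(5 + 0))) = 7*(6 - (-2 - (-1)*3*5) - 2*1*(-2 - (-1)*3*5)) = 7*(6 - (-2 - 1*(-15)) - 2*1*(-2 - 1*(-15))) = 7*(6 - (-2 + 15) - 2*1*(-2 + 15)) = 7*(6 - 1*13 - 2*1*13) = 7*(6 - 13 - 26) = 7*(-33) = -231)
((5*13)*52)*h = ((5*13)*52)*(-231) = (65*52)*(-231) = 3380*(-231) = -780780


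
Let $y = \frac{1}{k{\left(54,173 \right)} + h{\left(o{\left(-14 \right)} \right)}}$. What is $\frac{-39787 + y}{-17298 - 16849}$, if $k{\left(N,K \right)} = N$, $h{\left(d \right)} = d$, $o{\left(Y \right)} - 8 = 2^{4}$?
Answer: $\frac{3103385}{2663466} \approx 1.1652$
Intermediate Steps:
$o{\left(Y \right)} = 24$ ($o{\left(Y \right)} = 8 + 2^{4} = 8 + 16 = 24$)
$y = \frac{1}{78}$ ($y = \frac{1}{54 + 24} = \frac{1}{78} \approx 0.012821$)
$\frac{-39787 + y}{-17298 - 16849} = \frac{-39787 + \frac{1}{78}}{-17298 - 16849} = - \frac{3103385}{78 \left(-34147\right)} = \left(- \frac{3103385}{78}\right) \left(- \frac{1}{34147}\right) = \frac{3103385}{2663466}$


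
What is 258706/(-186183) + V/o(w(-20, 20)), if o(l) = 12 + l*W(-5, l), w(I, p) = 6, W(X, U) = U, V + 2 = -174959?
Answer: -10862393917/2978928 ≈ -3646.4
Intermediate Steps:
V = -174961 (V = -2 - 174959 = -174961)
o(l) = 12 + l**2 (o(l) = 12 + l*l = 12 + l**2)
258706/(-186183) + V/o(w(-20, 20)) = 258706/(-186183) - 174961/(12 + 6**2) = 258706*(-1/186183) - 174961/(12 + 36) = -258706/186183 - 174961/48 = -10862393917/2978928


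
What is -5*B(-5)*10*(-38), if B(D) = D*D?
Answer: 47500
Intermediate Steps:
B(D) = D²
-5*B(-5)*10*(-38) = -5*(-5)²*10*(-38) = -125*10*(-38) = -5*250*(-38) = -1250*(-38) = 47500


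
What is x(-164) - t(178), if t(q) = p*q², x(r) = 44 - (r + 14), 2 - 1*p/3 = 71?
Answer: 6558782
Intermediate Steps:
p = -207 (p = 6 - 3*71 = 6 - 213 = -207)
x(r) = 30 - r (x(r) = 44 - (14 + r) = 44 + (-14 - r) = 30 - r)
t(q) = -207*q²
x(-164) - t(178) = (30 - 1*(-164)) - (-207)*178² = (30 + 164) - (-207)*31684 = 194 - 1*(-6558588) = 194 + 6558588 = 6558782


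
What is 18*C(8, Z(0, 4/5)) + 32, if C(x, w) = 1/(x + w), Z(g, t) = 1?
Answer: 34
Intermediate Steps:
C(x, w) = 1/(w + x)
18*C(8, Z(0, 4/5)) + 32 = 18/(1 + 8) + 32 = 18/9 + 32 = 18*(⅑) + 32 = 2 + 32 = 34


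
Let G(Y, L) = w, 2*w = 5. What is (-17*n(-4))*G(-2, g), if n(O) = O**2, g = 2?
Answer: -680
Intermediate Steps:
w = 5/2 (w = (1/2)*5 = 5/2 ≈ 2.5000)
G(Y, L) = 5/2
(-17*n(-4))*G(-2, g) = -17*(-4)**2*(5/2) = -17*16*(5/2) = -272*5/2 = -680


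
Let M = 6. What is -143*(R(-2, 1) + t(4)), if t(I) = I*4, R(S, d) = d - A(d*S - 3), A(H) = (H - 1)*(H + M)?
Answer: -3289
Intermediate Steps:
A(H) = (-1 + H)*(6 + H) (A(H) = (H - 1)*(H + 6) = (-1 + H)*(6 + H))
R(S, d) = 21 + d - (-3 + S*d)² - 5*S*d (R(S, d) = d - (-6 + (d*S - 3)² + 5*(d*S - 3)) = d - (-6 + (S*d - 3)² + 5*(S*d - 3)) = d - (-6 + (-3 + S*d)² + 5*(-3 + S*d)) = d - (-6 + (-3 + S*d)² + (-15 + 5*S*d)) = d - (-21 + (-3 + S*d)² + 5*S*d) = d + (21 - (-3 + S*d)² - 5*S*d) = 21 + d - (-3 + S*d)² - 5*S*d)
t(I) = 4*I
-143*(R(-2, 1) + t(4)) = -143*((12 + 1 - 2*1 - 1*(-2)²*1²) + 4*4) = -143*((12 + 1 - 2 - 1*4*1) + 16) = -143*((12 + 1 - 2 - 4) + 16) = -143*(7 + 16) = -143*23 = -3289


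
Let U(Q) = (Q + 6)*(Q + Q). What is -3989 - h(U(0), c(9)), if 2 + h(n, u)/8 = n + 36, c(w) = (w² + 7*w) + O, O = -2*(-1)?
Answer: -4261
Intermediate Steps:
U(Q) = 2*Q*(6 + Q) (U(Q) = (6 + Q)*(2*Q) = 2*Q*(6 + Q))
O = 2
c(w) = 2 + w² + 7*w (c(w) = (w² + 7*w) + 2 = 2 + w² + 7*w)
h(n, u) = 272 + 8*n (h(n, u) = -16 + 8*(n + 36) = -16 + 8*(36 + n) = -16 + (288 + 8*n) = 272 + 8*n)
-3989 - h(U(0), c(9)) = -3989 - (272 + 8*(2*0*(6 + 0))) = -3989 - (272 + 8*(2*0*6)) = -3989 - (272 + 8*0) = -3989 - (272 + 0) = -3989 - 1*272 = -3989 - 272 = -4261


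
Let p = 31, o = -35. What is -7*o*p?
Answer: 7595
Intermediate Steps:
-7*o*p = -7*(-35)*31 = -(-245)*31 = -1*(-7595) = 7595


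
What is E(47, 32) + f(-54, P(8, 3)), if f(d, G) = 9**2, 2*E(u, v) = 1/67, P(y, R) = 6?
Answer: 10855/134 ≈ 81.007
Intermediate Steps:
E(u, v) = 1/134 (E(u, v) = (1/2)/67 = (1/2)*(1/67) = 1/134)
f(d, G) = 81
E(47, 32) + f(-54, P(8, 3)) = 1/134 + 81 = 10855/134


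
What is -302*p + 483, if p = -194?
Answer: 59071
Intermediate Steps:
-302*p + 483 = -302*(-194) + 483 = 58588 + 483 = 59071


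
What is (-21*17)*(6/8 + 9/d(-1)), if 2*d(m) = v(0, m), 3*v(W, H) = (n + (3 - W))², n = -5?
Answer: -20349/4 ≈ -5087.3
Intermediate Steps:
v(W, H) = (-2 - W)²/3 (v(W, H) = (-5 + (3 - W))²/3 = (-2 - W)²/3)
d(m) = ⅔ (d(m) = ((2 + 0)²/3)/2 = ((⅓)*2²)/2 = ((⅓)*4)/2 = (½)*(4/3) = ⅔)
(-21*17)*(6/8 + 9/d(-1)) = (-21*17)*(6/8 + 9/(⅔)) = -357*(6*(⅛) + 9*(3/2)) = -357*(¾ + 27/2) = -357*57/4 = -20349/4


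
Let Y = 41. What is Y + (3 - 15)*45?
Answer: -499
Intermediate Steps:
Y + (3 - 15)*45 = 41 + (3 - 15)*45 = 41 - 12*45 = 41 - 540 = -499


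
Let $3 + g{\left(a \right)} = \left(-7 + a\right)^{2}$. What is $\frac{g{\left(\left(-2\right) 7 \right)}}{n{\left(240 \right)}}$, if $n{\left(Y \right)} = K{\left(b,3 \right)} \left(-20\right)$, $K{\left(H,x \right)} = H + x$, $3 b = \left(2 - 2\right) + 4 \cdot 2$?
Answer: $- \frac{657}{170} \approx -3.8647$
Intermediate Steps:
$b = \frac{8}{3}$ ($b = \frac{\left(2 - 2\right) + 4 \cdot 2}{3} = \frac{0 + 8}{3} = \frac{1}{3} \cdot 8 = \frac{8}{3} \approx 2.6667$)
$g{\left(a \right)} = -3 + \left(-7 + a\right)^{2}$
$n{\left(Y \right)} = - \frac{340}{3}$ ($n{\left(Y \right)} = \left(\frac{8}{3} + 3\right) \left(-20\right) = \frac{17}{3} \left(-20\right) = - \frac{340}{3}$)
$\frac{g{\left(\left(-2\right) 7 \right)}}{n{\left(240 \right)}} = \frac{-3 + \left(-7 - 14\right)^{2}}{- \frac{340}{3}} = \left(-3 + \left(-7 - 14\right)^{2}\right) \left(- \frac{3}{340}\right) = \left(-3 + \left(-21\right)^{2}\right) \left(- \frac{3}{340}\right) = \left(-3 + 441\right) \left(- \frac{3}{340}\right) = 438 \left(- \frac{3}{340}\right) = - \frac{657}{170}$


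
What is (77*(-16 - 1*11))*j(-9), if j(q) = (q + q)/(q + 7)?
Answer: -18711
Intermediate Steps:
j(q) = 2*q/(7 + q) (j(q) = (2*q)/(7 + q) = 2*q/(7 + q))
(77*(-16 - 1*11))*j(-9) = (77*(-16 - 1*11))*(2*(-9)/(7 - 9)) = (77*(-16 - 11))*(2*(-9)/(-2)) = (77*(-27))*(2*(-9)*(-1/2)) = -2079*9 = -18711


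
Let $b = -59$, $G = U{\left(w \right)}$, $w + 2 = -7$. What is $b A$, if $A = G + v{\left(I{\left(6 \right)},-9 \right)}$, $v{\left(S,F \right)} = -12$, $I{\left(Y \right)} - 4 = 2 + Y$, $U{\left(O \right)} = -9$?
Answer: $1239$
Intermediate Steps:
$w = -9$ ($w = -2 - 7 = -9$)
$I{\left(Y \right)} = 6 + Y$ ($I{\left(Y \right)} = 4 + \left(2 + Y\right) = 6 + Y$)
$G = -9$
$A = -21$ ($A = -9 - 12 = -21$)
$b A = \left(-59\right) \left(-21\right) = 1239$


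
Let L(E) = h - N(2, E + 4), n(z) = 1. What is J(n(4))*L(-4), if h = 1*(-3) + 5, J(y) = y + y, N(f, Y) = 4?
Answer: -4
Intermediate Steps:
J(y) = 2*y
h = 2 (h = -3 + 5 = 2)
L(E) = -2 (L(E) = 2 - 1*4 = 2 - 4 = -2)
J(n(4))*L(-4) = (2*1)*(-2) = 2*(-2) = -4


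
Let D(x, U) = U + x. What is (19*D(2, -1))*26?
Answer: 494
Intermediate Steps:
(19*D(2, -1))*26 = (19*(-1 + 2))*26 = (19*1)*26 = 19*26 = 494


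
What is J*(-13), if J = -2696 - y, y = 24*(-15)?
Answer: 30368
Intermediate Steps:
y = -360
J = -2336 (J = -2696 - 1*(-360) = -2696 + 360 = -2336)
J*(-13) = -2336*(-13) = 30368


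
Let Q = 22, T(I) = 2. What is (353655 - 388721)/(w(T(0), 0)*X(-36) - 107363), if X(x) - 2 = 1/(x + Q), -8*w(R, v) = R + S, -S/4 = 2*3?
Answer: 1963696/6012031 ≈ 0.32663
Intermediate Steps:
S = -24 (S = -8*3 = -4*6 = -24)
w(R, v) = 3 - R/8 (w(R, v) = -(R - 24)/8 = -(-24 + R)/8 = 3 - R/8)
X(x) = 2 + 1/(22 + x) (X(x) = 2 + 1/(x + 22) = 2 + 1/(22 + x))
(353655 - 388721)/(w(T(0), 0)*X(-36) - 107363) = (353655 - 388721)/((3 - ⅛*2)*((45 + 2*(-36))/(22 - 36)) - 107363) = -35066/((3 - ¼)*((45 - 72)/(-14)) - 107363) = -35066/(11*(-1/14*(-27))/4 - 107363) = -35066/((11/4)*(27/14) - 107363) = -35066/(297/56 - 107363) = -35066/(-6012031/56) = -35066*(-56/6012031) = 1963696/6012031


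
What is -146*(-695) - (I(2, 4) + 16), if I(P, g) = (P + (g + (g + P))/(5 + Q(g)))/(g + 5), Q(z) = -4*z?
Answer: 3347978/33 ≈ 1.0145e+5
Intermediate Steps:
I(P, g) = (P + (P + 2*g)/(5 - 4*g))/(5 + g) (I(P, g) = (P + (g + (g + P))/(5 - 4*g))/(g + 5) = (P + (g + (P + g))/(5 - 4*g))/(5 + g) = (P + (P + 2*g)/(5 - 4*g))/(5 + g))
-146*(-695) - (I(2, 4) + 16) = -146*(-695) - (2*(4 + 3*2 - 2*2*4)/(25 - 15*4 - 4*4²) + 16) = 101470 - (2*(4 + 6 - 16)/(25 - 60 - 4*16) + 16) = 101470 - (2*(-6)/(25 - 60 - 64) + 16) = 101470 - (2*(-6)/(-99) + 16) = 101470 - (2*(-1/99)*(-6) + 16) = 101470 - (4/33 + 16) = 101470 - 1*532/33 = 101470 - 532/33 = 3347978/33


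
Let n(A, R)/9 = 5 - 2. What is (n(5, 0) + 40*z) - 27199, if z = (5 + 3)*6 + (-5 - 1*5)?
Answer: -25652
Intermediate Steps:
z = 38 (z = 8*6 + (-5 - 5) = 48 - 10 = 38)
n(A, R) = 27 (n(A, R) = 9*(5 - 2) = 9*3 = 27)
(n(5, 0) + 40*z) - 27199 = (27 + 40*38) - 27199 = (27 + 1520) - 27199 = 1547 - 27199 = -25652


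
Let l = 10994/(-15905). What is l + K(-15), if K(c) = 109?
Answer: 1722651/15905 ≈ 108.31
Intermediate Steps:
l = -10994/15905 (l = 10994*(-1/15905) = -10994/15905 ≈ -0.69123)
l + K(-15) = -10994/15905 + 109 = 1722651/15905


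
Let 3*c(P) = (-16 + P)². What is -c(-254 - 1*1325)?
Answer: -2544025/3 ≈ -8.4801e+5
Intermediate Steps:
c(P) = (-16 + P)²/3
-c(-254 - 1*1325) = -(-16 + (-254 - 1*1325))²/3 = -(-16 + (-254 - 1325))²/3 = -(-16 - 1579)²/3 = -(-1595)²/3 = -2544025/3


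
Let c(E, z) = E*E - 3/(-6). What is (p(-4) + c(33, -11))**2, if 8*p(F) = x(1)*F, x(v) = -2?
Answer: 4756761/4 ≈ 1.1892e+6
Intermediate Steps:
p(F) = -F/4 (p(F) = (-2*F)/8 = -F/4)
c(E, z) = 1/2 + E**2 (c(E, z) = E**2 - 1/6*(-3) = E**2 + 1/2 = 1/2 + E**2)
(p(-4) + c(33, -11))**2 = (-1/4*(-4) + (1/2 + 33**2))**2 = (1 + (1/2 + 1089))**2 = (1 + 2179/2)**2 = (2181/2)**2 = 4756761/4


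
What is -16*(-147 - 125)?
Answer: 4352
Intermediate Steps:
-16*(-147 - 125) = -16*(-272) = 4352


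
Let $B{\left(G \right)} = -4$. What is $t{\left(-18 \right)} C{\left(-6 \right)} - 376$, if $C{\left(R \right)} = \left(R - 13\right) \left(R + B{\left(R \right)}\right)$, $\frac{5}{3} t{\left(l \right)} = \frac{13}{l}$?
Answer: $- \frac{1375}{3} \approx -458.33$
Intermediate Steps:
$t{\left(l \right)} = \frac{39}{5 l}$ ($t{\left(l \right)} = \frac{3 \frac{13}{l}}{5} = \frac{39}{5 l}$)
$C{\left(R \right)} = \left(-13 + R\right) \left(-4 + R\right)$ ($C{\left(R \right)} = \left(R - 13\right) \left(R - 4\right) = \left(-13 + R\right) \left(-4 + R\right)$)
$t{\left(-18 \right)} C{\left(-6 \right)} - 376 = \frac{39}{5 \left(-18\right)} \left(52 + \left(-6\right)^{2} - -102\right) - 376 = \frac{39}{5} \left(- \frac{1}{18}\right) \left(52 + 36 + 102\right) - 376 = \left(- \frac{13}{30}\right) 190 - 376 = - \frac{247}{3} - 376 = - \frac{1375}{3}$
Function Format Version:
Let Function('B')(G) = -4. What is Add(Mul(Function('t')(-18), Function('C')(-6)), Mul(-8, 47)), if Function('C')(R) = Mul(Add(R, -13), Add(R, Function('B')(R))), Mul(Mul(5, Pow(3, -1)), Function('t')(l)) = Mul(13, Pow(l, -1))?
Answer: Rational(-1375, 3) ≈ -458.33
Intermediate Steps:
Function('t')(l) = Mul(Rational(39, 5), Pow(l, -1)) (Function('t')(l) = Mul(Rational(3, 5), Mul(13, Pow(l, -1))) = Mul(Rational(39, 5), Pow(l, -1)))
Function('C')(R) = Mul(Add(-13, R), Add(-4, R)) (Function('C')(R) = Mul(Add(R, -13), Add(R, -4)) = Mul(Add(-13, R), Add(-4, R)))
Add(Mul(Function('t')(-18), Function('C')(-6)), Mul(-8, 47)) = Add(Mul(Mul(Rational(39, 5), Pow(-18, -1)), Add(52, Pow(-6, 2), Mul(-17, -6))), Mul(-8, 47)) = Add(Mul(Mul(Rational(39, 5), Rational(-1, 18)), Add(52, 36, 102)), -376) = Add(Mul(Rational(-13, 30), 190), -376) = Add(Rational(-247, 3), -376) = Rational(-1375, 3)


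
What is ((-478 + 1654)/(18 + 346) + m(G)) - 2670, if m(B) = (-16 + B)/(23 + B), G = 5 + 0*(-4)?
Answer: -970847/364 ≈ -2667.2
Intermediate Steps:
G = 5 (G = 5 + 0 = 5)
m(B) = (-16 + B)/(23 + B)
((-478 + 1654)/(18 + 346) + m(G)) - 2670 = ((-478 + 1654)/(18 + 346) + (-16 + 5)/(23 + 5)) - 2670 = (1176/364 - 11/28) - 2670 = (1176*(1/364) + (1/28)*(-11)) - 2670 = (42/13 - 11/28) - 2670 = 1033/364 - 2670 = -970847/364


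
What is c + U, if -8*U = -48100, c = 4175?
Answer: 20375/2 ≈ 10188.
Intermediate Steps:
U = 12025/2 (U = -1/8*(-48100) = 12025/2 ≈ 6012.5)
c + U = 4175 + 12025/2 = 20375/2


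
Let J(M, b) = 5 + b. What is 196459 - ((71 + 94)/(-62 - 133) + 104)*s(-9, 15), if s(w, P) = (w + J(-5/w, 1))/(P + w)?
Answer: 5109275/26 ≈ 1.9651e+5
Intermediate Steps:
s(w, P) = (6 + w)/(P + w) (s(w, P) = (w + (5 + 1))/(P + w) = (w + 6)/(P + w) = (6 + w)/(P + w))
196459 - ((71 + 94)/(-62 - 133) + 104)*s(-9, 15) = 196459 - ((71 + 94)/(-62 - 133) + 104)*(6 - 9)/(15 - 9) = 196459 - (165/(-195) + 104)*-3/6 = 196459 - (165*(-1/195) + 104)*(⅙)*(-3) = 196459 - (-11/13 + 104)*(-1)/2 = 196459 - 1341*(-1)/(13*2) = 196459 - 1*(-1341/26) = 196459 + 1341/26 = 5109275/26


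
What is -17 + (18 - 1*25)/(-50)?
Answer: -843/50 ≈ -16.860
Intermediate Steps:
-17 + (18 - 1*25)/(-50) = -17 + (18 - 25)*(-1/50) = -17 - 7*(-1/50) = -17 + 7/50 = -843/50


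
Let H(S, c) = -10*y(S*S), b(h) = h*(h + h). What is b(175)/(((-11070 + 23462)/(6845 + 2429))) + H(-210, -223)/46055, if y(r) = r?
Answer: 1307763595775/28535678 ≈ 45829.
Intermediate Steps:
b(h) = 2*h² (b(h) = h*(2*h) = 2*h²)
H(S, c) = -10*S² (H(S, c) = -10*S*S = -10*S²)
b(175)/(((-11070 + 23462)/(6845 + 2429))) + H(-210, -223)/46055 = (2*175²)/(((-11070 + 23462)/(6845 + 2429))) - 10*(-210)²/46055 = (2*30625)/((12392/9274)) - 10*44100*(1/46055) = 61250/((12392*(1/9274))) - 441000*1/46055 = 61250/(6196/4637) - 88200/9211 = 61250*(4637/6196) - 88200/9211 = 142008125/3098 - 88200/9211 = 1307763595775/28535678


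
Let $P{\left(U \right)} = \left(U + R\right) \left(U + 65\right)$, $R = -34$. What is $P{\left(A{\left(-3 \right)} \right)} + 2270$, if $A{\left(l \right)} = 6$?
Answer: $282$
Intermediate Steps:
$P{\left(U \right)} = \left(-34 + U\right) \left(65 + U\right)$ ($P{\left(U \right)} = \left(U - 34\right) \left(U + 65\right) = \left(-34 + U\right) \left(65 + U\right)$)
$P{\left(A{\left(-3 \right)} \right)} + 2270 = \left(-2210 + 6^{2} + 31 \cdot 6\right) + 2270 = \left(-2210 + 36 + 186\right) + 2270 = -1988 + 2270 = 282$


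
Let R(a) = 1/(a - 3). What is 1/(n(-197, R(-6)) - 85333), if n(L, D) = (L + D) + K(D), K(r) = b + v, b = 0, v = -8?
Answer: -9/769843 ≈ -1.1691e-5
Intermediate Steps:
K(r) = -8 (K(r) = 0 - 8 = -8)
R(a) = 1/(-3 + a)
n(L, D) = -8 + D + L (n(L, D) = (L + D) - 8 = (D + L) - 8 = -8 + D + L)
1/(n(-197, R(-6)) - 85333) = 1/((-8 + 1/(-3 - 6) - 197) - 85333) = 1/((-8 + 1/(-9) - 197) - 85333) = 1/((-8 - ⅑ - 197) - 85333) = 1/(-1846/9 - 85333) = 1/(-769843/9) = -9/769843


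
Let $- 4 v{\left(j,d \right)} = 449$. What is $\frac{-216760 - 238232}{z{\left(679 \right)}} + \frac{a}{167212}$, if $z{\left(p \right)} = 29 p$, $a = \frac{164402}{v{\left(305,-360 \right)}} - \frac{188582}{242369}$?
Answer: $- \frac{4141229526814339997}{179154874857551026} \approx -23.115$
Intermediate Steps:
$v{\left(j,d \right)} = - \frac{449}{4}$ ($v{\left(j,d \right)} = \left(- \frac{1}{4}\right) 449 = - \frac{449}{4}$)
$a = - \frac{159468466670}{108823681}$ ($a = \frac{164402}{- \frac{449}{4}} - \frac{188582}{242369} = 164402 \left(- \frac{4}{449}\right) - \frac{188582}{242369} = - \frac{657608}{449} - \frac{188582}{242369} = - \frac{159468466670}{108823681} \approx -1465.4$)
$\frac{-216760 - 238232}{z{\left(679 \right)}} + \frac{a}{167212} = \frac{-216760 - 238232}{29 \cdot 679} - \frac{159468466670}{108823681 \cdot 167212} = \frac{-216760 - 238232}{19691} - \frac{79734233335}{9098312673686} = \left(-454992\right) \frac{1}{19691} - \frac{79734233335}{9098312673686} = - \frac{454992}{19691} - \frac{79734233335}{9098312673686} = - \frac{4141229526814339997}{179154874857551026}$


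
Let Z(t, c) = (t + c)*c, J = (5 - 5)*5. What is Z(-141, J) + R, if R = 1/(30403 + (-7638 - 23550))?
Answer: -1/785 ≈ -0.0012739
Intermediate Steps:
J = 0 (J = 0*5 = 0)
Z(t, c) = c*(c + t) (Z(t, c) = (c + t)*c = c*(c + t))
R = -1/785 (R = 1/(30403 - 31188) = 1/(-785) = -1/785 ≈ -0.0012739)
Z(-141, J) + R = 0*(0 - 141) - 1/785 = 0*(-141) - 1/785 = 0 - 1/785 = -1/785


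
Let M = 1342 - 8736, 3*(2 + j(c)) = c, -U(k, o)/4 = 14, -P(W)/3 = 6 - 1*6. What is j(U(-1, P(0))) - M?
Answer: 22120/3 ≈ 7373.3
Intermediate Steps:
P(W) = 0 (P(W) = -3*(6 - 1*6) = -3*(6 - 6) = -3*0 = 0)
U(k, o) = -56 (U(k, o) = -4*14 = -56)
j(c) = -2 + c/3
M = -7394
j(U(-1, P(0))) - M = (-2 + (1/3)*(-56)) - 1*(-7394) = (-2 - 56/3) + 7394 = -62/3 + 7394 = 22120/3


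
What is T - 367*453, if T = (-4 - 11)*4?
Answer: -166311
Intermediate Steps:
T = -60 (T = -15*4 = -60)
T - 367*453 = -60 - 367*453 = -60 - 166251 = -166311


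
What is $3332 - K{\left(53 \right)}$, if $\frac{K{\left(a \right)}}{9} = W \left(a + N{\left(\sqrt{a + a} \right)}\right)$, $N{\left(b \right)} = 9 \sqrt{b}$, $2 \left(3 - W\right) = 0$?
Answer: $1901 - 243 \sqrt[4]{106} \approx 1121.3$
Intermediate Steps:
$W = 3$ ($W = 3 - 0 = 3 + 0 = 3$)
$K{\left(a \right)} = 27 a + 243 \sqrt[4]{2} \sqrt[4]{a}$ ($K{\left(a \right)} = 9 \cdot 3 \left(a + 9 \sqrt{\sqrt{a + a}}\right) = 9 \cdot 3 \left(a + 9 \sqrt{\sqrt{2 a}}\right) = 9 \cdot 3 \left(a + 9 \sqrt{\sqrt{2} \sqrt{a}}\right) = 9 \cdot 3 \left(a + 9 \sqrt[4]{2} \sqrt[4]{a}\right) = 9 \left(3 a + 27 \sqrt[4]{2} \sqrt[4]{a}\right) = 27 a + 243 \sqrt[4]{2} \sqrt[4]{a}$)
$3332 - K{\left(53 \right)} = 3332 - \left(27 \cdot 53 + 243 \sqrt[4]{2} \sqrt[4]{53}\right) = 3332 - \left(1431 + 243 \sqrt[4]{106}\right) = 1901 - 243 \sqrt[4]{106}$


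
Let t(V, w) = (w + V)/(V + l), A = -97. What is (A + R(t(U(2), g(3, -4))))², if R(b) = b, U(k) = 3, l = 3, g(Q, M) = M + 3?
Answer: 84100/9 ≈ 9344.4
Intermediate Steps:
g(Q, M) = 3 + M
t(V, w) = (V + w)/(3 + V) (t(V, w) = (w + V)/(V + 3) = (V + w)/(3 + V))
(A + R(t(U(2), g(3, -4))))² = (-97 + (3 + (3 - 4))/(3 + 3))² = (-97 + (3 - 1)/6)² = (-97 + (⅙)*2)² = (-97 + ⅓)² = (-290/3)² = 84100/9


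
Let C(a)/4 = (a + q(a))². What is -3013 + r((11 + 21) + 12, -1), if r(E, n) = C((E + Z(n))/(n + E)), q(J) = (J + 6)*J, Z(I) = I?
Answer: -2757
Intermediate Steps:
q(J) = J*(6 + J) (q(J) = (6 + J)*J = J*(6 + J))
C(a) = 4*(a + a*(6 + a))²
r(E, n) = 256 (r(E, n) = 4*((E + n)/(n + E))²*(7 + (E + n)/(n + E))² = 4*((E + n)/(E + n))²*(7 + (E + n)/(E + n))² = 4*1²*(7 + 1)² = 4*1*8² = 4*1*64 = 256)
-3013 + r((11 + 21) + 12, -1) = -3013 + 256 = -2757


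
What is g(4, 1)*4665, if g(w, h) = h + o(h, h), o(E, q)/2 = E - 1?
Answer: 4665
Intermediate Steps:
o(E, q) = -2 + 2*E (o(E, q) = 2*(E - 1) = 2*(-1 + E) = -2 + 2*E)
g(w, h) = -2 + 3*h (g(w, h) = h + (-2 + 2*h) = -2 + 3*h)
g(4, 1)*4665 = (-2 + 3*1)*4665 = (-2 + 3)*4665 = 1*4665 = 4665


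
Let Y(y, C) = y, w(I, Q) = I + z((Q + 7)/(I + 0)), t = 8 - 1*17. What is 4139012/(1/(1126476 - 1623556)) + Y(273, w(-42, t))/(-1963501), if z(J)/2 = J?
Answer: -4039746394239045233/1963501 ≈ -2.0574e+12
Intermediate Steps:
z(J) = 2*J
t = -9 (t = 8 - 17 = -9)
w(I, Q) = I + 2*(7 + Q)/I (w(I, Q) = I + 2*((Q + 7)/(I + 0)) = I + 2*((7 + Q)/I) = I + 2*(7 + Q)/I)
4139012/(1/(1126476 - 1623556)) + Y(273, w(-42, t))/(-1963501) = 4139012/(1/(1126476 - 1623556)) + 273/(-1963501) = 4139012/(1/(-497080)) + 273*(-1/1963501) = 4139012/(-1/497080) - 273/1963501 = 4139012*(-497080) - 273/1963501 = -2057420084960 - 273/1963501 = -4039746394239045233/1963501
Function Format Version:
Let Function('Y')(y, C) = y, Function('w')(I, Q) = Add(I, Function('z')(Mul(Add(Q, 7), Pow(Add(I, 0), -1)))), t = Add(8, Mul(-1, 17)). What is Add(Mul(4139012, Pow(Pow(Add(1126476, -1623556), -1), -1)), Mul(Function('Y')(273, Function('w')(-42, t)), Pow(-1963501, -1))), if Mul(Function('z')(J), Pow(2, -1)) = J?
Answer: Rational(-4039746394239045233, 1963501) ≈ -2.0574e+12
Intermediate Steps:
Function('z')(J) = Mul(2, J)
t = -9 (t = Add(8, -17) = -9)
Function('w')(I, Q) = Add(I, Mul(2, Pow(I, -1), Add(7, Q))) (Function('w')(I, Q) = Add(I, Mul(2, Mul(Add(Q, 7), Pow(Add(I, 0), -1)))) = Add(I, Mul(2, Mul(Add(7, Q), Pow(I, -1)))) = Add(I, Mul(2, Mul(Pow(I, -1), Add(7, Q)))) = Add(I, Mul(2, Pow(I, -1), Add(7, Q))))
Add(Mul(4139012, Pow(Pow(Add(1126476, -1623556), -1), -1)), Mul(Function('Y')(273, Function('w')(-42, t)), Pow(-1963501, -1))) = Add(Mul(4139012, Pow(Pow(Add(1126476, -1623556), -1), -1)), Mul(273, Pow(-1963501, -1))) = Add(Mul(4139012, Pow(Pow(-497080, -1), -1)), Mul(273, Rational(-1, 1963501))) = Add(Mul(4139012, Pow(Rational(-1, 497080), -1)), Rational(-273, 1963501)) = Add(Mul(4139012, -497080), Rational(-273, 1963501)) = Add(-2057420084960, Rational(-273, 1963501)) = Rational(-4039746394239045233, 1963501)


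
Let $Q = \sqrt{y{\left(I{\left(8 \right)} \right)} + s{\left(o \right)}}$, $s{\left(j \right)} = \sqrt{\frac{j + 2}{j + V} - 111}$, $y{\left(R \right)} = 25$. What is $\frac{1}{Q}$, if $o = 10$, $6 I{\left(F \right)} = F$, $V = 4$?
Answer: $\frac{\sqrt{7}}{\sqrt{175 + i \sqrt{5397}}} \approx 0.18827 - 0.037914 i$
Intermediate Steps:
$I{\left(F \right)} = \frac{F}{6}$
$s{\left(j \right)} = \sqrt{-111 + \frac{2 + j}{4 + j}}$ ($s{\left(j \right)} = \sqrt{\frac{j + 2}{j + 4} - 111} = \sqrt{\frac{2 + j}{4 + j} - 111} = \sqrt{-111 + \frac{2 + j}{4 + j}}$)
$Q = \sqrt{25 + \frac{i \sqrt{5397}}{7}}$ ($Q = \sqrt{25 + \sqrt{2} \sqrt{\frac{-221 - 550}{4 + 10}}} = \sqrt{25 + \sqrt{2} \sqrt{\frac{-221 - 550}{14}}} = \sqrt{25 + \sqrt{2} \sqrt{\frac{1}{14} \left(-771\right)}} = \sqrt{25 + \sqrt{2} \sqrt{- \frac{771}{14}}} = \sqrt{25 + \sqrt{2} \frac{i \sqrt{10794}}{14}} = \sqrt{25 + \frac{i \sqrt{5397}}{7}} \approx 5.1046 + 1.028 i$)
$\frac{1}{Q} = \frac{1}{\frac{1}{7} \sqrt{1225 + 7 i \sqrt{5397}}} = \frac{7}{\sqrt{1225 + 7 i \sqrt{5397}}}$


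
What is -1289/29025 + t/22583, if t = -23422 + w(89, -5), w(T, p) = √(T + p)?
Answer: -708933037/655471575 + 2*√21/22583 ≈ -1.0812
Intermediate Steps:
t = -23422 + 2*√21 (t = -23422 + √(89 - 5) = -23422 + √84 = -23422 + 2*√21 ≈ -23413.)
-1289/29025 + t/22583 = -1289/29025 + (-23422 + 2*√21)/22583 = -1289*1/29025 + (-23422 + 2*√21)*(1/22583) = -1289/29025 + (-23422/22583 + 2*√21/22583) = -708933037/655471575 + 2*√21/22583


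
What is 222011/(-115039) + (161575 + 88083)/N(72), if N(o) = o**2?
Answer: 13784750819/298181088 ≈ 46.229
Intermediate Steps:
222011/(-115039) + (161575 + 88083)/N(72) = 222011/(-115039) + (161575 + 88083)/(72**2) = 222011*(-1/115039) + 249658/5184 = -222011/115039 + 249658*(1/5184) = -222011/115039 + 124829/2592 = 13784750819/298181088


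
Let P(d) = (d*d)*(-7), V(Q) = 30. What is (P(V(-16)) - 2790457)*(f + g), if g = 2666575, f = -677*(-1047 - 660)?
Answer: -10689803759998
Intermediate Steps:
f = 1155639 (f = -677*(-1707) = 1155639)
P(d) = -7*d**2 (P(d) = d**2*(-7) = -7*d**2)
(P(V(-16)) - 2790457)*(f + g) = (-7*30**2 - 2790457)*(1155639 + 2666575) = (-7*900 - 2790457)*3822214 = (-6300 - 2790457)*3822214 = -2796757*3822214 = -10689803759998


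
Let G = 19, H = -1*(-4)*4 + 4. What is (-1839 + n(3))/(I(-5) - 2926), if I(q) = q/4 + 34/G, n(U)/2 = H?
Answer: 136724/222335 ≈ 0.61495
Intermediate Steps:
H = 20 (H = 4*4 + 4 = 16 + 4 = 20)
n(U) = 40 (n(U) = 2*20 = 40)
I(q) = 34/19 + q/4 (I(q) = q/4 + 34/19 = 34/19 + q/4)
(-1839 + n(3))/(I(-5) - 2926) = (-1839 + 40)/((34/19 + (¼)*(-5)) - 2926) = -1799/((34/19 - 5/4) - 2926) = -1799/(41/76 - 2926) = -1799/(-222335/76) = -1799*(-76/222335) = 136724/222335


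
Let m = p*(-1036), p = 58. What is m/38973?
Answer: -60088/38973 ≈ -1.5418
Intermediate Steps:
m = -60088 (m = 58*(-1036) = -60088)
m/38973 = -60088/38973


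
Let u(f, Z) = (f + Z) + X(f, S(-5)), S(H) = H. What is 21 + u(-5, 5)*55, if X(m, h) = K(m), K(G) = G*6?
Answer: -1629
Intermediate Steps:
K(G) = 6*G
X(m, h) = 6*m
u(f, Z) = Z + 7*f (u(f, Z) = (f + Z) + 6*f = (Z + f) + 6*f = Z + 7*f)
21 + u(-5, 5)*55 = 21 + (5 + 7*(-5))*55 = 21 + (5 - 35)*55 = 21 - 30*55 = 21 - 1650 = -1629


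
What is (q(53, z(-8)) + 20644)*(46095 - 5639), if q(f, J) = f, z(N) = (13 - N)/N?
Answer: 837317832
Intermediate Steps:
z(N) = (13 - N)/N
(q(53, z(-8)) + 20644)*(46095 - 5639) = (53 + 20644)*(46095 - 5639) = 20697*40456 = 837317832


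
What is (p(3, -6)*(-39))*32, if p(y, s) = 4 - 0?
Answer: -4992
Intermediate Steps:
p(y, s) = 4 (p(y, s) = 4 - 1*0 = 4 + 0 = 4)
(p(3, -6)*(-39))*32 = (4*(-39))*32 = -156*32 = -4992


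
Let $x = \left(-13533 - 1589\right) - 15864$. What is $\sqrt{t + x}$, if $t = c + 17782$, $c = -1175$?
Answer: $i \sqrt{14379} \approx 119.91 i$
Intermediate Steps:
$t = 16607$ ($t = -1175 + 17782 = 16607$)
$x = -30986$ ($x = -15122 - 15864 = -30986$)
$\sqrt{t + x} = \sqrt{16607 - 30986} = \sqrt{-14379} = i \sqrt{14379}$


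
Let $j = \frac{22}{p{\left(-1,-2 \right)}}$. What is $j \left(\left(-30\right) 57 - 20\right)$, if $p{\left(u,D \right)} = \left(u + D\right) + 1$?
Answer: $19030$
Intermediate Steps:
$p{\left(u,D \right)} = 1 + D + u$ ($p{\left(u,D \right)} = \left(D + u\right) + 1 = 1 + D + u$)
$j = -11$ ($j = \frac{22}{1 - 2 - 1} = \frac{22}{-2} = 22 \left(- \frac{1}{2}\right) = -11$)
$j \left(\left(-30\right) 57 - 20\right) = - 11 \left(\left(-30\right) 57 - 20\right) = - 11 \left(-1710 - 20\right) = \left(-11\right) \left(-1730\right) = 19030$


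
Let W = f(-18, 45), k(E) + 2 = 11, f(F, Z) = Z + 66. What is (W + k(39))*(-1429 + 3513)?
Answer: 250080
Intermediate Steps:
f(F, Z) = 66 + Z
k(E) = 9 (k(E) = -2 + 11 = 9)
W = 111 (W = 66 + 45 = 111)
(W + k(39))*(-1429 + 3513) = (111 + 9)*(-1429 + 3513) = 120*2084 = 250080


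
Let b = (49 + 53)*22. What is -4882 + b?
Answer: -2638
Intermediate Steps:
b = 2244 (b = 102*22 = 2244)
-4882 + b = -4882 + 2244 = -2638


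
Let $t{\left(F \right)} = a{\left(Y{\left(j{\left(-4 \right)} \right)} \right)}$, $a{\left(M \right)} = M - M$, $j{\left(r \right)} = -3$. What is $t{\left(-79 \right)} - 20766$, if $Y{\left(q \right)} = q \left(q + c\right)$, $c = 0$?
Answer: $-20766$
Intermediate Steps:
$Y{\left(q \right)} = q^{2}$ ($Y{\left(q \right)} = q \left(q + 0\right) = q q = q^{2}$)
$a{\left(M \right)} = 0$
$t{\left(F \right)} = 0$
$t{\left(-79 \right)} - 20766 = 0 - 20766 = -20766$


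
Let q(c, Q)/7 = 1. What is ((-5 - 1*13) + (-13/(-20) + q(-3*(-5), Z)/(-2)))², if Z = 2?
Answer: 173889/400 ≈ 434.72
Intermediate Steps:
q(c, Q) = 7 (q(c, Q) = 7*1 = 7)
((-5 - 1*13) + (-13/(-20) + q(-3*(-5), Z)/(-2)))² = ((-5 - 1*13) + (-13/(-20) + 7/(-2)))² = ((-5 - 13) + (-13*(-1/20) + 7*(-½)))² = (-18 + (13/20 - 7/2))² = (-18 - 57/20)² = (-417/20)² = 173889/400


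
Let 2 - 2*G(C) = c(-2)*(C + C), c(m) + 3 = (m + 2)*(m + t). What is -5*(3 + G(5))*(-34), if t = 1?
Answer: 3230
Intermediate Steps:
c(m) = -3 + (1 + m)*(2 + m) (c(m) = -3 + (m + 2)*(m + 1) = -3 + (2 + m)*(1 + m) = -3 + (1 + m)*(2 + m))
G(C) = 1 + 3*C (G(C) = 1 - (-1 + (-2)² + 3*(-2))*(C + C)/2 = 1 - (-1 + 4 - 6)*2*C/2 = 1 - (-3)*2*C/2 = 1 - (-3)*C = 1 + 3*C)
-5*(3 + G(5))*(-34) = -5*(3 + (1 + 3*5))*(-34) = -5*(3 + (1 + 15))*(-34) = -5*(3 + 16)*(-34) = -5*19*(-34) = -95*(-34) = 3230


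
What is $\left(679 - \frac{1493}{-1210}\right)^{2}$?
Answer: $\frac{677465624889}{1464100} \approx 4.6272 \cdot 10^{5}$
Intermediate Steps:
$\left(679 - \frac{1493}{-1210}\right)^{2} = \left(679 - - \frac{1493}{1210}\right)^{2} = \left(679 + \frac{1493}{1210}\right)^{2} = \left(\frac{823083}{1210}\right)^{2} = \frac{677465624889}{1464100}$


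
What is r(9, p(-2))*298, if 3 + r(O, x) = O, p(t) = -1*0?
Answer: 1788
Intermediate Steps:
p(t) = 0
r(O, x) = -3 + O
r(9, p(-2))*298 = (-3 + 9)*298 = 6*298 = 1788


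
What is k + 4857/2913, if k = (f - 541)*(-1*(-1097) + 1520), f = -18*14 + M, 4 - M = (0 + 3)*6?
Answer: -2050671730/971 ≈ -2.1119e+6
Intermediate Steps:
M = -14 (M = 4 - (0 + 3)*6 = 4 - 3*6 = 4 - 1*18 = 4 - 18 = -14)
f = -266 (f = -18*14 - 14 = -252 - 14 = -266)
k = -2111919 (k = (-266 - 541)*(-1*(-1097) + 1520) = -807*(1097 + 1520) = -807*2617 = -2111919)
k + 4857/2913 = -2111919 + 4857/2913 = -2111919 + 4857*(1/2913) = -2111919 + 1619/971 = -2050671730/971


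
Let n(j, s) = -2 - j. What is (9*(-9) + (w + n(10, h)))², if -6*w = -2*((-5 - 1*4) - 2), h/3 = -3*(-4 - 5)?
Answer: 84100/9 ≈ 9344.4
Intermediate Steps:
h = 81 (h = 3*(-3*(-4 - 5)) = 3*(-3*(-9)) = 3*27 = 81)
w = -11/3 (w = -(-1)*((-5 - 1*4) - 2)/3 = -(-1)*((-5 - 4) - 2)/3 = -(-1)*(-9 - 2)/3 = -(-1)*(-11)/3 = -⅙*22 = -11/3 ≈ -3.6667)
(9*(-9) + (w + n(10, h)))² = (9*(-9) + (-11/3 + (-2 - 1*10)))² = (-81 + (-11/3 + (-2 - 10)))² = (-81 + (-11/3 - 12))² = (-81 - 47/3)² = (-290/3)² = 84100/9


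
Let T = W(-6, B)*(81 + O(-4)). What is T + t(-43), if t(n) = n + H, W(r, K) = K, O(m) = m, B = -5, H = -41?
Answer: -469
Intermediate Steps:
t(n) = -41 + n (t(n) = n - 41 = -41 + n)
T = -385 (T = -5*(81 - 4) = -5*77 = -385)
T + t(-43) = -385 + (-41 - 43) = -385 - 84 = -469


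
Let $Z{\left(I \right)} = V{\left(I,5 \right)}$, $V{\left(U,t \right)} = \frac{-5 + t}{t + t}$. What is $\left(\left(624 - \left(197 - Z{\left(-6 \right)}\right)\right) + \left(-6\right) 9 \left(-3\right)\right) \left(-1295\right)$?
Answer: $-762755$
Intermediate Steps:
$V{\left(U,t \right)} = \frac{-5 + t}{2 t}$
$Z{\left(I \right)} = 0$ ($Z{\left(I \right)} = \frac{-5 + 5}{2 \cdot 5} = \frac{1}{2} \cdot \frac{1}{5} \cdot 0 = 0$)
$\left(\left(624 - \left(197 - Z{\left(-6 \right)}\right)\right) + \left(-6\right) 9 \left(-3\right)\right) \left(-1295\right) = \left(\left(624 - \left(197 - 0\right)\right) + \left(-6\right) 9 \left(-3\right)\right) \left(-1295\right) = \left(\left(624 - \left(197 + 0\right)\right) - -162\right) \left(-1295\right) = \left(\left(624 - 197\right) + 162\right) \left(-1295\right) = \left(427 + 162\right) \left(-1295\right) = 589 \left(-1295\right) = -762755$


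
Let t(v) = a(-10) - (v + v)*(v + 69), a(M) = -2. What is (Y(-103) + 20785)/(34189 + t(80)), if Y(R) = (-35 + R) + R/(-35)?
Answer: 240916/120715 ≈ 1.9957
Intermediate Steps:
t(v) = -2 - 2*v*(69 + v) (t(v) = -2 - (v + v)*(v + 69) = -2 - 2*v*(69 + v))
Y(R) = -35 + 34*R/35 (Y(R) = (-35 + R) - R/35 = -35 + 34*R/35)
(Y(-103) + 20785)/(34189 + t(80)) = ((-35 + (34/35)*(-103)) + 20785)/(34189 + (-2 - 138*80 - 2*80**2)) = ((-35 - 3502/35) + 20785)/(34189 + (-2 - 11040 - 2*6400)) = (-4727/35 + 20785)/(34189 + (-2 - 11040 - 12800)) = 722748/(35*(34189 - 23842)) = (722748/35)/10347 = (722748/35)*(1/10347) = 240916/120715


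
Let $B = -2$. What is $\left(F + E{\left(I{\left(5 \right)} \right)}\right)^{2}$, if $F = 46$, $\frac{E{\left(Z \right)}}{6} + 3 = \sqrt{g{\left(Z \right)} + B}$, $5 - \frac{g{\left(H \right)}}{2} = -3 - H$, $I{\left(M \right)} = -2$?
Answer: $1144 + 336 \sqrt{10} \approx 2206.5$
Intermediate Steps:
$g{\left(H \right)} = 16 + 2 H$ ($g{\left(H \right)} = 10 - 2 \left(-3 - H\right) = 10 + \left(6 + 2 H\right) = 16 + 2 H$)
$E{\left(Z \right)} = -18 + 6 \sqrt{14 + 2 Z}$ ($E{\left(Z \right)} = -18 + 6 \sqrt{\left(16 + 2 Z\right) - 2} = -18 + 6 \sqrt{14 + 2 Z}$)
$\left(F + E{\left(I{\left(5 \right)} \right)}\right)^{2} = \left(46 - \left(18 - 6 \sqrt{14 + 2 \left(-2\right)}\right)\right)^{2} = \left(46 - \left(18 - 6 \sqrt{14 - 4}\right)\right)^{2} = \left(46 - \left(18 - 6 \sqrt{10}\right)\right)^{2} = \left(28 + 6 \sqrt{10}\right)^{2}$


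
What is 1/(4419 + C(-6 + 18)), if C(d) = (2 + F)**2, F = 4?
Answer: 1/4455 ≈ 0.00022447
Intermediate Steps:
C(d) = 36 (C(d) = (2 + 4)**2 = 6**2 = 36)
1/(4419 + C(-6 + 18)) = 1/(4419 + 36) = 1/4455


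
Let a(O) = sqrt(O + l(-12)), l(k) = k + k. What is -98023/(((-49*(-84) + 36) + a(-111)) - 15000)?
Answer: 354451168/39226413 + 98023*I*sqrt(15)/39226413 ≈ 9.036 + 0.0096782*I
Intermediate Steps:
l(k) = 2*k
a(O) = sqrt(-24 + O) (a(O) = sqrt(O + 2*(-12)) = sqrt(O - 24) = sqrt(-24 + O))
-98023/(((-49*(-84) + 36) + a(-111)) - 15000) = -98023/(((-49*(-84) + 36) + sqrt(-24 - 111)) - 15000) = -98023/(((4116 + 36) + sqrt(-135)) - 15000) = -98023/((4152 + 3*I*sqrt(15)) - 15000) = -98023/(-10848 + 3*I*sqrt(15))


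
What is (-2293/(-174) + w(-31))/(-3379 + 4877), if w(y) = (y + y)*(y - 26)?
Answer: 617209/260652 ≈ 2.3679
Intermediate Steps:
w(y) = 2*y*(-26 + y) (w(y) = (2*y)*(-26 + y) = 2*y*(-26 + y))
(-2293/(-174) + w(-31))/(-3379 + 4877) = (-2293/(-174) + 2*(-31)*(-26 - 31))/(-3379 + 4877) = (-2293*(-1/174) + 2*(-31)*(-57))/1498 = (2293/174 + 3534)*(1/1498) = (617209/174)*(1/1498) = 617209/260652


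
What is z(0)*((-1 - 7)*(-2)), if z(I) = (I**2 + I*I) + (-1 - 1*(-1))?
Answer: 0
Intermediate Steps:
z(I) = 2*I**2 (z(I) = (I**2 + I**2) + (-1 + 1) = 2*I**2 + 0 = 2*I**2)
z(0)*((-1 - 7)*(-2)) = (2*0**2)*((-1 - 7)*(-2)) = (2*0)*(-8*(-2)) = 0*16 = 0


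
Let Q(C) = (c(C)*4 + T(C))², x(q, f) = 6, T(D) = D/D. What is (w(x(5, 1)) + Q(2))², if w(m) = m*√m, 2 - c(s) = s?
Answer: 217 + 12*√6 ≈ 246.39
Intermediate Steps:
c(s) = 2 - s
T(D) = 1
Q(C) = (9 - 4*C)² (Q(C) = ((2 - C)*4 + 1)² = ((8 - 4*C) + 1)² = (9 - 4*C)²)
w(m) = m^(3/2)
(w(x(5, 1)) + Q(2))² = (6^(3/2) + (-9 + 4*2)²)² = (6*√6 + (-9 + 8)²)² = (6*√6 + (-1)²)² = (6*√6 + 1)² = (1 + 6*√6)²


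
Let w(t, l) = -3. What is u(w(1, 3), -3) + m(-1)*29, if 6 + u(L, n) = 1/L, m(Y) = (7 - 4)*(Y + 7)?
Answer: 1547/3 ≈ 515.67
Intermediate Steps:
m(Y) = 21 + 3*Y (m(Y) = 3*(7 + Y) = 21 + 3*Y)
u(L, n) = -6 + 1/L
u(w(1, 3), -3) + m(-1)*29 = (-6 + 1/(-3)) + (21 + 3*(-1))*29 = (-6 - 1/3) + (21 - 3)*29 = -19/3 + 18*29 = -19/3 + 522 = 1547/3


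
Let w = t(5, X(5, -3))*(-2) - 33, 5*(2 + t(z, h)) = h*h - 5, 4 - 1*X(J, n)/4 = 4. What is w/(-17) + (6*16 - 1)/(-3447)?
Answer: 91454/58599 ≈ 1.5607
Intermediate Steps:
X(J, n) = 0 (X(J, n) = 16 - 4*4 = 16 - 16 = 0)
t(z, h) = -3 + h²/5 (t(z, h) = -2 + (h*h - 5)/5 = -2 + (h² - 5)/5 = -2 + (-5 + h²)/5 = -2 + (-1 + h²/5) = -3 + h²/5)
w = -27 (w = (-3 + (⅕)*0²)*(-2) - 33 = (-3 + (⅕)*0)*(-2) - 33 = (-3 + 0)*(-2) - 33 = -3*(-2) - 33 = 6 - 33 = -27)
w/(-17) + (6*16 - 1)/(-3447) = -27/(-17) + (6*16 - 1)/(-3447) = -27*(-1/17) + (96 - 1)*(-1/3447) = 27/17 + 95*(-1/3447) = 27/17 - 95/3447 = 91454/58599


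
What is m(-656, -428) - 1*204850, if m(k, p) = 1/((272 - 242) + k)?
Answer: -128236101/626 ≈ -2.0485e+5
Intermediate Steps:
m(k, p) = 1/(30 + k)
m(-656, -428) - 1*204850 = 1/(30 - 656) - 1*204850 = 1/(-626) - 204850 = -1/626 - 204850 = -128236101/626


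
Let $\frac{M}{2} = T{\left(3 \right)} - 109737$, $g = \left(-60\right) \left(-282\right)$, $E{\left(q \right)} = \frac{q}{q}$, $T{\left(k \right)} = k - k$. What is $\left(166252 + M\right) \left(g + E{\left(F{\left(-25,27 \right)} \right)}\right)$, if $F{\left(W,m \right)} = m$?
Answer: $-900569462$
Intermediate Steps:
$T{\left(k \right)} = 0$
$E{\left(q \right)} = 1$
$g = 16920$
$M = -219474$ ($M = 2 \left(0 - 109737\right) = 2 \left(-109737\right) = -219474$)
$\left(166252 + M\right) \left(g + E{\left(F{\left(-25,27 \right)} \right)}\right) = \left(166252 - 219474\right) \left(16920 + 1\right) = \left(-53222\right) 16921 = -900569462$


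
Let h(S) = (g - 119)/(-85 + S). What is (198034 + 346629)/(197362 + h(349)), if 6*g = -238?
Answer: 107843274/39077557 ≈ 2.7597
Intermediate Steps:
g = -119/3 (g = (⅙)*(-238) = -119/3 ≈ -39.667)
h(S) = -476/(3*(-85 + S)) (h(S) = (-119/3 - 119)/(-85 + S) = -476/(3*(-85 + S)))
(198034 + 346629)/(197362 + h(349)) = (198034 + 346629)/(197362 - 476/(-255 + 3*349)) = 544663/(197362 - 476/(-255 + 1047)) = 544663/(197362 - 476/792) = 544663/(197362 - 476*1/792) = 544663/(197362 - 119/198) = 544663/(39077557/198) = 544663*(198/39077557) = 107843274/39077557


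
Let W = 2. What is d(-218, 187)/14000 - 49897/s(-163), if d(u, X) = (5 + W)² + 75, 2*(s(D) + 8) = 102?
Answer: -174638167/150500 ≈ -1160.4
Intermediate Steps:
s(D) = 43 (s(D) = -8 + (½)*102 = -8 + 51 = 43)
d(u, X) = 124 (d(u, X) = (5 + 2)² + 75 = 7² + 75 = 49 + 75 = 124)
d(-218, 187)/14000 - 49897/s(-163) = 124/14000 - 49897/43 = 124*(1/14000) - 49897*1/43 = 31/3500 - 49897/43 = -174638167/150500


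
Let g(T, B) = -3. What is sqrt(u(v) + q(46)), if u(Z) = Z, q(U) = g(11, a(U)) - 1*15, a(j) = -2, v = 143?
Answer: 5*sqrt(5) ≈ 11.180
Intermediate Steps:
q(U) = -18 (q(U) = -3 - 1*15 = -3 - 15 = -18)
sqrt(u(v) + q(46)) = sqrt(143 - 18) = sqrt(125) = 5*sqrt(5)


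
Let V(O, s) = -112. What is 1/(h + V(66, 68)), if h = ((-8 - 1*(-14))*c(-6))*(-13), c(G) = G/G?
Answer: -1/190 ≈ -0.0052632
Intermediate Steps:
c(G) = 1
h = -78 (h = ((-8 - 1*(-14))*1)*(-13) = ((-8 + 14)*1)*(-13) = (6*1)*(-13) = 6*(-13) = -78)
1/(h + V(66, 68)) = 1/(-78 - 112) = 1/(-190) = -1/190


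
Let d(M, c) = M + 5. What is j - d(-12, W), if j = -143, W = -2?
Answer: -136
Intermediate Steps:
d(M, c) = 5 + M
j - d(-12, W) = -143 - (5 - 12) = -143 - 1*(-7) = -143 + 7 = -136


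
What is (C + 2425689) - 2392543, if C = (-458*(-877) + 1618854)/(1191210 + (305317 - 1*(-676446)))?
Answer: 72027383578/2172973 ≈ 33147.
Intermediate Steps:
C = 2020520/2172973 (C = (401666 + 1618854)/(1191210 + (305317 + 676446)) = 2020520/(1191210 + 981763) = 2020520/2172973 ≈ 0.92984)
(C + 2425689) - 2392543 = (2020520/2172973 + 2425689) - 2392543 = 5270958723917/2172973 - 2392543 = 72027383578/2172973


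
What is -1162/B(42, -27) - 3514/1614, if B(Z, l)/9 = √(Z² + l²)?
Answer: -1757/807 - 1162*√277/7479 ≈ -4.7630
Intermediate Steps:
B(Z, l) = 9*√(Z² + l²)
-1162/B(42, -27) - 3514/1614 = -1162*1/(9*√(42² + (-27)²)) - 3514/1614 = -1162*1/(9*√(1764 + 729)) - 3514*1/1614 = -1162*√277/7479 - 1757/807 = -1757/807 - 1162*√277/7479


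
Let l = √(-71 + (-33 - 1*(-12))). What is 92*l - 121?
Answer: -121 + 184*I*√23 ≈ -121.0 + 882.43*I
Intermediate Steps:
l = 2*I*√23 (l = √(-71 + (-33 + 12)) = √(-71 - 21) = √(-92) = 2*I*√23 ≈ 9.5917*I)
92*l - 121 = 92*(2*I*√23) - 121 = 184*I*√23 - 121 = -121 + 184*I*√23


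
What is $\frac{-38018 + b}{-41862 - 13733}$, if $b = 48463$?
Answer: $- \frac{2089}{11119} \approx -0.18788$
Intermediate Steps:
$\frac{-38018 + b}{-41862 - 13733} = \frac{-38018 + 48463}{-41862 - 13733} = \frac{10445}{-55595} = 10445 \left(- \frac{1}{55595}\right) = - \frac{2089}{11119}$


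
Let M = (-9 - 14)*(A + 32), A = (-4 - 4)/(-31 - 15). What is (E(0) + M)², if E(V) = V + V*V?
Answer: 547600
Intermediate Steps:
A = 4/23 (A = -8/(-46) = -8*(-1/46) = 4/23 ≈ 0.17391)
E(V) = V + V²
M = -740 (M = (-9 - 14)*(4/23 + 32) = -23*740/23 = -740)
(E(0) + M)² = (0*(1 + 0) - 740)² = (0*1 - 740)² = (0 - 740)² = (-740)² = 547600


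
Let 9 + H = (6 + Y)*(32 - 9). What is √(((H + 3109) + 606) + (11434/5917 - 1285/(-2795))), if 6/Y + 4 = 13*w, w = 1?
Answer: √380233748973964431/9922809 ≈ 62.143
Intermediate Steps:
Y = ⅔ (Y = 6/(-4 + 13*1) = 6/(-4 + 13) = 6/9 = 6*(⅑) = ⅔ ≈ 0.66667)
H = 433/3 (H = -9 + (6 + ⅔)*(32 - 9) = -9 + (20/3)*23 = -9 + 460/3 = 433/3 ≈ 144.33)
√(((H + 3109) + 606) + (11434/5917 - 1285/(-2795))) = √(((433/3 + 3109) + 606) + (11434/5917 - 1285/(-2795))) = √((9760/3 + 606) + (11434*(1/5917) - 1285*(-1/2795))) = √(11578/3 + (11434/5917 + 257/559)) = √(11578/3 + 7912275/3307603) = √(38319164359/9922809) = √380233748973964431/9922809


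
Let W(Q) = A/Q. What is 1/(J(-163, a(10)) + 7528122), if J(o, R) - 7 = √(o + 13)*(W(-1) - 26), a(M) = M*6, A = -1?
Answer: 7528129/56672726334391 + 125*I*√6/56672726334391 ≈ 1.3284e-7 + 5.4027e-12*I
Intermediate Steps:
W(Q) = -1/Q
a(M) = 6*M
J(o, R) = 7 - 25*√(13 + o) (J(o, R) = 7 + √(o + 13)*(-1/(-1) - 26) = 7 + √(13 + o)*(-1*(-1) - 26) = 7 + √(13 + o)*(1 - 26) = 7 + √(13 + o)*(-25) = 7 - 25*√(13 + o))
1/(J(-163, a(10)) + 7528122) = 1/((7 - 25*√(13 - 163)) + 7528122) = 1/((7 - 125*I*√6) + 7528122) = 1/(7528129 - 125*I*√6)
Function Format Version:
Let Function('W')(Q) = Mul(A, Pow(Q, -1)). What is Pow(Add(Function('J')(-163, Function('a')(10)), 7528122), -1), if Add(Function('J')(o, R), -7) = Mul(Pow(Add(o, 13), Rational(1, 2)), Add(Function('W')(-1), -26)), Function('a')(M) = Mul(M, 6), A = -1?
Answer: Add(Rational(7528129, 56672726334391), Mul(Rational(125, 56672726334391), I, Pow(6, Rational(1, 2)))) ≈ Add(1.3284e-7, Mul(5.4027e-12, I))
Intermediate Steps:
Function('W')(Q) = Mul(-1, Pow(Q, -1))
Function('a')(M) = Mul(6, M)
Function('J')(o, R) = Add(7, Mul(-25, Pow(Add(13, o), Rational(1, 2)))) (Function('J')(o, R) = Add(7, Mul(Pow(Add(o, 13), Rational(1, 2)), Add(Mul(-1, Pow(-1, -1)), -26))) = Add(7, Mul(Pow(Add(13, o), Rational(1, 2)), Add(Mul(-1, -1), -26))) = Add(7, Mul(Pow(Add(13, o), Rational(1, 2)), Add(1, -26))) = Add(7, Mul(Pow(Add(13, o), Rational(1, 2)), -25)) = Add(7, Mul(-25, Pow(Add(13, o), Rational(1, 2)))))
Pow(Add(Function('J')(-163, Function('a')(10)), 7528122), -1) = Pow(Add(Add(7, Mul(-25, Pow(Add(13, -163), Rational(1, 2)))), 7528122), -1) = Pow(Add(Add(7, Mul(-25, Pow(-150, Rational(1, 2)))), 7528122), -1) = Pow(Add(Add(7, Mul(-25, Mul(5, I, Pow(6, Rational(1, 2))))), 7528122), -1) = Pow(Add(Add(7, Mul(-125, I, Pow(6, Rational(1, 2)))), 7528122), -1) = Pow(Add(7528129, Mul(-125, I, Pow(6, Rational(1, 2)))), -1)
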